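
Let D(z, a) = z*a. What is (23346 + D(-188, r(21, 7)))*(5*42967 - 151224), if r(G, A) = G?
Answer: 1233926178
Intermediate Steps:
D(z, a) = a*z
(23346 + D(-188, r(21, 7)))*(5*42967 - 151224) = (23346 + 21*(-188))*(5*42967 - 151224) = (23346 - 3948)*(214835 - 151224) = 19398*63611 = 1233926178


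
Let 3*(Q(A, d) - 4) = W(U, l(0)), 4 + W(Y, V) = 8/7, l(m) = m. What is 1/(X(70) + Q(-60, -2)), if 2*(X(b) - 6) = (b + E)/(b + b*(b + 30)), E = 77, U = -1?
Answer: 42420/384241 ≈ 0.11040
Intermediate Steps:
W(Y, V) = -20/7 (W(Y, V) = -4 + 8/7 = -20/7)
Q(A, d) = 64/21 (Q(A, d) = 4 + (1/3)*(-20/7) = 4 - 20/21 = 64/21)
X(b) = 6 + (77 + b)/(2*(b + b*(30 + b))) (X(b) = 6 + ((b + 77)/(b + b*(b + 30)))/2 = 6 + ((77 + b)/(b + b*(30 + b)))/2 = 6 + (77 + b)/(2*(b + b*(30 + b))))
1/(X(70) + Q(-60, -2)) = 1/((1/2)*(77 + 12*70**2 + 373*70)/(70*(31 + 70)) + 64/21) = 1/((1/2)*(1/70)*(77 + 12*4900 + 26110)/101 + 64/21) = 1/((1/2)*(1/70)*(1/101)*(77 + 58800 + 26110) + 64/21) = 1/((1/2)*(1/70)*(1/101)*84987 + 64/21) = 1/(12141/2020 + 64/21) = 1/(384241/42420) = 42420/384241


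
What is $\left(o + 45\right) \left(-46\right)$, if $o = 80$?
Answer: $-5750$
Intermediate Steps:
$\left(o + 45\right) \left(-46\right) = \left(80 + 45\right) \left(-46\right) = 125 \left(-46\right) = -5750$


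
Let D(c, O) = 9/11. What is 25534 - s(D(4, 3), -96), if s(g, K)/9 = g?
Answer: 280793/11 ≈ 25527.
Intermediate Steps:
D(c, O) = 9/11 (D(c, O) = 9*(1/11) = 9/11)
s(g, K) = 9*g
25534 - s(D(4, 3), -96) = 25534 - 9*9/11 = 25534 - 1*81/11 = 25534 - 81/11 = 280793/11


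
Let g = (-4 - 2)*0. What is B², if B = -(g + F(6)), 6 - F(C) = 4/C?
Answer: 256/9 ≈ 28.444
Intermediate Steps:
g = 0 (g = -6*0 = 0)
F(C) = 6 - 4/C
B = -16/3 (B = -(0 + (6 - 4/6)) = -(0 + (6 - 4*⅙)) = -(0 + (6 - ⅔)) = -(0 + 16/3) = -1*16/3 = -16/3 ≈ -5.3333)
B² = (-16/3)² = 256/9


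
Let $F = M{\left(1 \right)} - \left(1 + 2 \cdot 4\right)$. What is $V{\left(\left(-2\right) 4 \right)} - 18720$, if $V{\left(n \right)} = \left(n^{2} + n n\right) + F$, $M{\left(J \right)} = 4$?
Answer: $-18597$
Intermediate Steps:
$F = -5$ ($F = 4 - \left(1 + 2 \cdot 4\right) = 4 - \left(1 + 8\right) = 4 - 9 = -5$)
$V{\left(n \right)} = -5 + 2 n^{2}$ ($V{\left(n \right)} = \left(n^{2} + n n\right) - 5 = \left(n^{2} + n^{2}\right) - 5 = 2 n^{2} - 5 = -5 + 2 n^{2}$)
$V{\left(\left(-2\right) 4 \right)} - 18720 = \left(-5 + 2 \left(\left(-2\right) 4\right)^{2}\right) - 18720 = \left(-5 + 2 \left(-8\right)^{2}\right) - 18720 = \left(-5 + 2 \cdot 64\right) - 18720 = \left(-5 + 128\right) - 18720 = 123 - 18720 = -18597$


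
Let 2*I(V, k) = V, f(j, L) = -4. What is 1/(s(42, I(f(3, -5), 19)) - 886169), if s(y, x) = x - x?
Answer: -1/886169 ≈ -1.1285e-6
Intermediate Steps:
I(V, k) = V/2
s(y, x) = 0
1/(s(42, I(f(3, -5), 19)) - 886169) = 1/(0 - 886169) = 1/(-886169) = -1/886169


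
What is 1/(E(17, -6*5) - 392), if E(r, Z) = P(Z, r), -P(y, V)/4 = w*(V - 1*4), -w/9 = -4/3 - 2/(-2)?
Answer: -1/548 ≈ -0.0018248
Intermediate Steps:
w = 3 (w = -9*(-4/3 - 2/(-2)) = -9*(-4*⅓ - 2*(-½)) = -9*(-4/3 + 1) = -9*(-⅓) = 3)
P(y, V) = 48 - 12*V (P(y, V) = -12*(V - 1*4) = -12*(V - 4) = -12*(-4 + V) = -4*(-12 + 3*V) = 48 - 12*V)
E(r, Z) = 48 - 12*r
1/(E(17, -6*5) - 392) = 1/((48 - 12*17) - 392) = 1/((48 - 204) - 392) = 1/(-156 - 392) = 1/(-548) = -1/548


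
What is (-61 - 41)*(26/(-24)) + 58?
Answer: 337/2 ≈ 168.50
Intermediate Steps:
(-61 - 41)*(26/(-24)) + 58 = -2652*(-1)/24 + 58 = -102*(-13/12) + 58 = 221/2 + 58 = 337/2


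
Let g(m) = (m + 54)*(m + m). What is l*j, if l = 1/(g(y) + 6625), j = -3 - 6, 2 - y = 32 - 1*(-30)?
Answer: -9/7345 ≈ -0.0012253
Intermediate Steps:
y = -60 (y = 2 - (32 - 1*(-30)) = 2 - (32 + 30) = 2 - 1*62 = 2 - 62 = -60)
g(m) = 2*m*(54 + m) (g(m) = (54 + m)*(2*m) = 2*m*(54 + m))
j = -9
l = 1/7345 (l = 1/(2*(-60)*(54 - 60) + 6625) = 1/(2*(-60)*(-6) + 6625) = 1/(720 + 6625) = 1/7345 ≈ 0.00013615)
l*j = (1/7345)*(-9) = -9/7345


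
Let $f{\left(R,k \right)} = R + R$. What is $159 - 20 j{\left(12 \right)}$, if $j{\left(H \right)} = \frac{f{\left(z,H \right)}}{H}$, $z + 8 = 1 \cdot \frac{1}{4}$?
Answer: $\frac{1109}{6} \approx 184.83$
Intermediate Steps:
$z = - \frac{31}{4}$ ($z = -8 + 1 \cdot \frac{1}{4} = -8 + \frac{1}{4} = - \frac{31}{4} \approx -7.75$)
$f{\left(R,k \right)} = 2 R$
$j{\left(H \right)} = - \frac{31}{2 H}$ ($j{\left(H \right)} = \frac{2 \left(- \frac{31}{4}\right)}{H} = - \frac{31}{2 H}$)
$159 - 20 j{\left(12 \right)} = 159 - 20 \left(- \frac{31}{2 \cdot 12}\right) = 159 - 20 \left(\left(- \frac{31}{2}\right) \frac{1}{12}\right) = 159 - - \frac{155}{6} = 159 + \frac{155}{6} = \frac{1109}{6}$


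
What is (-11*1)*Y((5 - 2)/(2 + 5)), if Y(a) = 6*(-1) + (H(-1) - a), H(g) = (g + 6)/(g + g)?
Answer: 1375/14 ≈ 98.214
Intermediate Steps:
H(g) = (6 + g)/(2*g) (H(g) = (6 + g)/((2*g)) = (6 + g)*(1/(2*g)) = (6 + g)/(2*g))
Y(a) = -17/2 - a (Y(a) = 6*(-1) + ((½)*(6 - 1)/(-1) - a) = -6 + ((½)*(-1)*5 - a) = -6 + (-5/2 - a) = -17/2 - a)
(-11*1)*Y((5 - 2)/(2 + 5)) = (-11*1)*(-17/2 - (5 - 2)/(2 + 5)) = -11*(-17/2 - 3/7) = -11*(-125/14) = 1375/14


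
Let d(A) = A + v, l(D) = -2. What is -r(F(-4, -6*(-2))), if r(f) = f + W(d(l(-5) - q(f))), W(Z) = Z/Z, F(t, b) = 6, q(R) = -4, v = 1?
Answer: -7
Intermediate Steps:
d(A) = 1 + A (d(A) = A + 1 = 1 + A)
W(Z) = 1
r(f) = 1 + f (r(f) = f + 1 = 1 + f)
-r(F(-4, -6*(-2))) = -(1 + 6) = -1*7 = -7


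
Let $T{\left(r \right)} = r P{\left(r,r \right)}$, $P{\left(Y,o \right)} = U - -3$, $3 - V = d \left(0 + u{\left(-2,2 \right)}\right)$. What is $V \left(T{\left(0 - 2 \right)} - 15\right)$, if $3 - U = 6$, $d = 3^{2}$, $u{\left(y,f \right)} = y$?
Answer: $-315$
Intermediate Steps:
$d = 9$
$U = -3$ ($U = 3 - 6 = -3$)
$V = 21$ ($V = 3 - 9 \left(0 - 2\right) = 3 - 9 \left(-2\right) = 3 - -18 = 3 + 18 = 21$)
$P{\left(Y,o \right)} = 0$ ($P{\left(Y,o \right)} = -3 - -3 = -3 + 3 = 0$)
$T{\left(r \right)} = 0$ ($T{\left(r \right)} = r 0 = 0$)
$V \left(T{\left(0 - 2 \right)} - 15\right) = 21 \left(0 - 15\right) = 21 \left(-15\right) = -315$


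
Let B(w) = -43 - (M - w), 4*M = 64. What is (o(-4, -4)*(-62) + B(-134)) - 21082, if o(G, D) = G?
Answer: -21027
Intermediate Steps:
M = 16 (M = (1/4)*64 = 16)
B(w) = -59 + w (B(w) = -43 - (16 - w) = -43 + (-16 + w) = -59 + w)
(o(-4, -4)*(-62) + B(-134)) - 21082 = (-4*(-62) + (-59 - 134)) - 21082 = (248 - 193) - 21082 = 55 - 21082 = -21027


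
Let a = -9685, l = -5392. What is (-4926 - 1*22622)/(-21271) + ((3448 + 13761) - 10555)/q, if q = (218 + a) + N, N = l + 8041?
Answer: 23142515/72512839 ≈ 0.31915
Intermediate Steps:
N = 2649 (N = -5392 + 8041 = 2649)
q = -6818 (q = (218 - 9685) + 2649 = -9467 + 2649 = -6818)
(-4926 - 1*22622)/(-21271) + ((3448 + 13761) - 10555)/q = (-4926 - 1*22622)/(-21271) + ((3448 + 13761) - 10555)/(-6818) = (-4926 - 22622)*(-1/21271) + (17209 - 10555)*(-1/6818) = -27548*(-1/21271) + 6654*(-1/6818) = 27548/21271 - 3327/3409 = 23142515/72512839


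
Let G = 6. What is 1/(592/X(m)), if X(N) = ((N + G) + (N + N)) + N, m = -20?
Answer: -⅛ ≈ -0.12500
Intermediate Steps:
X(N) = 6 + 4*N (X(N) = ((N + 6) + (N + N)) + N = ((6 + N) + 2*N) + N = (6 + 3*N) + N = 6 + 4*N)
1/(592/X(m)) = 1/(592/(6 + 4*(-20))) = 1/(592/(6 - 80)) = 1/(592/(-74)) = 1/(592*(-1/74)) = 1/(-8) = -⅛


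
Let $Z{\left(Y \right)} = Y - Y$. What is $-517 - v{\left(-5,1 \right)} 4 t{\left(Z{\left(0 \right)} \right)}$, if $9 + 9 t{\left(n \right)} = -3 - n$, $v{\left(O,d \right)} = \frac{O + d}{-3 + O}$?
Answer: $- \frac{1543}{3} \approx -514.33$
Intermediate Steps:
$Z{\left(Y \right)} = 0$
$v{\left(O,d \right)} = \frac{O + d}{-3 + O}$
$t{\left(n \right)} = - \frac{4}{3} - \frac{n}{9}$ ($t{\left(n \right)} = -1 + \frac{-3 - n}{9} = -1 - \left(\frac{1}{3} + \frac{n}{9}\right) = - \frac{4}{3} - \frac{n}{9}$)
$-517 - v{\left(-5,1 \right)} 4 t{\left(Z{\left(0 \right)} \right)} = -517 - \frac{-5 + 1}{-3 - 5} \cdot 4 \left(- \frac{4}{3} - 0\right) = -517 - \frac{1}{-8} \left(-4\right) 4 \left(- \frac{4}{3} + 0\right) = -517 - \left(- \frac{1}{8}\right) \left(-4\right) 4 \left(- \frac{4}{3}\right) = -517 - \frac{1}{2} \cdot 4 \left(- \frac{4}{3}\right) = -517 - 2 \left(- \frac{4}{3}\right) = -517 - - \frac{8}{3} = -517 + \frac{8}{3} = - \frac{1543}{3}$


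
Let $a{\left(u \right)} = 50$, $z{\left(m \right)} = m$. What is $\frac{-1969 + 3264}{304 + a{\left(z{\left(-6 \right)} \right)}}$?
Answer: $\frac{1295}{354} \approx 3.6582$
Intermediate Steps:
$\frac{-1969 + 3264}{304 + a{\left(z{\left(-6 \right)} \right)}} = \frac{-1969 + 3264}{304 + 50} = \frac{1295}{354}$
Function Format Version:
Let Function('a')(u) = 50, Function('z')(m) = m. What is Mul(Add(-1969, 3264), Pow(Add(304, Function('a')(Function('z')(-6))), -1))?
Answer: Rational(1295, 354) ≈ 3.6582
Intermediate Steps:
Mul(Add(-1969, 3264), Pow(Add(304, Function('a')(Function('z')(-6))), -1)) = Mul(Add(-1969, 3264), Pow(Add(304, 50), -1)) = Mul(1295, Pow(354, -1)) = Mul(1295, Rational(1, 354)) = Rational(1295, 354)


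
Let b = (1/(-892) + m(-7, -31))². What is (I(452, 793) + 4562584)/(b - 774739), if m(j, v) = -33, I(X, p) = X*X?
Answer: -3792841173632/615565394727 ≈ -6.1616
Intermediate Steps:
I(X, p) = X²
b = 866536969/795664 (b = (1/(-892) - 33)² = (-1/892 - 33)² = (-29437/892)² = 866536969/795664 ≈ 1089.1)
(I(452, 793) + 4562584)/(b - 774739) = (452² + 4562584)/(866536969/795664 - 774739) = (204304 + 4562584)/(-615565394727/795664) = 4766888*(-795664/615565394727) = -3792841173632/615565394727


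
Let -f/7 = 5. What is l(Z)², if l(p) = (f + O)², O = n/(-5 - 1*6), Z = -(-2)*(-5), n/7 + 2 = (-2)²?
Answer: 25344958401/14641 ≈ 1.7311e+6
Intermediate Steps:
f = -35 (f = -7*5 = -35)
n = 14 (n = -14 + 7*(-2)² = -14 + 7*4 = -14 + 28 = 14)
Z = -10 (Z = -1*10 = -10)
O = -14/11 (O = 14/(-5 - 1*6) = 14/(-5 - 6) = 14/(-11) = 14*(-1/11) = -14/11 ≈ -1.2727)
l(p) = 159201/121 (l(p) = (-35 - 14/11)² = (-399/11)² = 159201/121)
l(Z)² = (159201/121)² = 25344958401/14641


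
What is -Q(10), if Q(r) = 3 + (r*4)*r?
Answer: -403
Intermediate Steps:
Q(r) = 3 + 4*r² (Q(r) = 3 + (4*r)*r = 3 + 4*r²)
-Q(10) = -(3 + 4*10²) = -(3 + 4*100) = -(3 + 400) = -1*403 = -403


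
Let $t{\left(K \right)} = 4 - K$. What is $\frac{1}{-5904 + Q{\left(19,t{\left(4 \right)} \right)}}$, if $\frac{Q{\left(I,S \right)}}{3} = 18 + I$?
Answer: $- \frac{1}{5793} \approx -0.00017262$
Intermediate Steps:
$Q{\left(I,S \right)} = 54 + 3 I$ ($Q{\left(I,S \right)} = 3 \left(18 + I\right) = 54 + 3 I$)
$\frac{1}{-5904 + Q{\left(19,t{\left(4 \right)} \right)}} = \frac{1}{-5904 + \left(54 + 3 \cdot 19\right)} = \frac{1}{-5904 + \left(54 + 57\right)} = \frac{1}{-5904 + 111} = \frac{1}{-5793} = - \frac{1}{5793}$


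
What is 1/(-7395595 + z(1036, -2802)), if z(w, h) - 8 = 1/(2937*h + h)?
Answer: -8232276/60882513366013 ≈ -1.3522e-7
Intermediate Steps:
z(w, h) = 8 + 1/(2938*h) (z(w, h) = 8 + 1/(2937*h + h) = 8 + 1/(2938*h))
1/(-7395595 + z(1036, -2802)) = 1/(-7395595 + (8 + (1/2938)/(-2802))) = 1/(-7395595 + (8 + (1/2938)*(-1/2802))) = 1/(-7395595 + (8 - 1/8232276)) = 1/(-7395595 + 65858207/8232276) = 1/(-60882513366013/8232276) = -8232276/60882513366013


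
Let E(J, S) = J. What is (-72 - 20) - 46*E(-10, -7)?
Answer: 368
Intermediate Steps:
(-72 - 20) - 46*E(-10, -7) = (-72 - 20) - 46*(-10) = -92 + 460 = 368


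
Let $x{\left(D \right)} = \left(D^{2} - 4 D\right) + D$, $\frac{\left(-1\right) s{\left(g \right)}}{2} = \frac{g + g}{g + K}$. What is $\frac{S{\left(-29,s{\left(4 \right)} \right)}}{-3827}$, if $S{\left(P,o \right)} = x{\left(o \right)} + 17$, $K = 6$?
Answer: $- \frac{609}{95675} \approx -0.0063653$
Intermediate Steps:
$s{\left(g \right)} = - \frac{4 g}{6 + g}$ ($s{\left(g \right)} = - 2 \frac{g + g}{g + 6} = - 2 \frac{2 g}{6 + g} = - \frac{4 g}{6 + g}$)
$x{\left(D \right)} = D^{2} - 3 D$
$S{\left(P,o \right)} = 17 + o \left(-3 + o\right)$ ($S{\left(P,o \right)} = o \left(-3 + o\right) + 17 = 17 + o \left(-3 + o\right)$)
$\frac{S{\left(-29,s{\left(4 \right)} \right)}}{-3827} = \frac{17 + \left(-4\right) 4 \frac{1}{6 + 4} \left(-3 - \frac{16}{6 + 4}\right)}{-3827} = \left(17 + \left(-4\right) 4 \cdot \frac{1}{10} \left(-3 - \frac{16}{10}\right)\right) \left(- \frac{1}{3827}\right) = \left(17 + \left(-4\right) 4 \cdot \frac{1}{10} \left(-3 - 16 \cdot \frac{1}{10}\right)\right) \left(- \frac{1}{3827}\right) = \left(17 - \frac{8 \left(-3 - \frac{8}{5}\right)}{5}\right) \left(- \frac{1}{3827}\right) = \left(17 - - \frac{184}{25}\right) \left(- \frac{1}{3827}\right) = \left(17 + \frac{184}{25}\right) \left(- \frac{1}{3827}\right) = \frac{609}{25} \left(- \frac{1}{3827}\right) = - \frac{609}{95675}$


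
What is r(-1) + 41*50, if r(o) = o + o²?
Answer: 2050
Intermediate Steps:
r(-1) + 41*50 = -(1 - 1) + 41*50 = -1*0 + 2050 = 0 + 2050 = 2050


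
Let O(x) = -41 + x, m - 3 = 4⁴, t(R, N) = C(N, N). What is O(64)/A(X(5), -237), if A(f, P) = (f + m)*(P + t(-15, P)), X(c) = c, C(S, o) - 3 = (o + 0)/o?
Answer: -23/61512 ≈ -0.00037391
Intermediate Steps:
C(S, o) = 4 (C(S, o) = 3 + (o + 0)/o = 3 + o/o = 3 + 1 = 4)
t(R, N) = 4
m = 259 (m = 3 + 4⁴ = 3 + 256 = 259)
A(f, P) = (4 + P)*(259 + f) (A(f, P) = (f + 259)*(P + 4) = (259 + f)*(4 + P) = (4 + P)*(259 + f))
O(64)/A(X(5), -237) = (-41 + 64)/(1036 + 4*5 + 259*(-237) - 237*5) = 23/(1036 + 20 - 61383 - 1185) = 23/(-61512) = 23*(-1/61512) = -23/61512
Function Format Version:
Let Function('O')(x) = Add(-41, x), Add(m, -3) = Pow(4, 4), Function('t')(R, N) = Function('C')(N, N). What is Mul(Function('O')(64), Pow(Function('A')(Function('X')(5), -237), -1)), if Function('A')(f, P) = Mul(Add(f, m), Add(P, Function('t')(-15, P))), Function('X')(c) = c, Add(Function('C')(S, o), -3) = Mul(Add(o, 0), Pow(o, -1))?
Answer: Rational(-23, 61512) ≈ -0.00037391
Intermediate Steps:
Function('C')(S, o) = 4 (Function('C')(S, o) = Add(3, Mul(Add(o, 0), Pow(o, -1))) = Add(3, Mul(o, Pow(o, -1))) = Add(3, 1) = 4)
Function('t')(R, N) = 4
m = 259 (m = Add(3, Pow(4, 4)) = Add(3, 256) = 259)
Function('A')(f, P) = Mul(Add(4, P), Add(259, f)) (Function('A')(f, P) = Mul(Add(f, 259), Add(P, 4)) = Mul(Add(259, f), Add(4, P)) = Mul(Add(4, P), Add(259, f)))
Mul(Function('O')(64), Pow(Function('A')(Function('X')(5), -237), -1)) = Mul(Add(-41, 64), Pow(Add(1036, Mul(4, 5), Mul(259, -237), Mul(-237, 5)), -1)) = Mul(23, Pow(Add(1036, 20, -61383, -1185), -1)) = Mul(23, Pow(-61512, -1)) = Mul(23, Rational(-1, 61512)) = Rational(-23, 61512)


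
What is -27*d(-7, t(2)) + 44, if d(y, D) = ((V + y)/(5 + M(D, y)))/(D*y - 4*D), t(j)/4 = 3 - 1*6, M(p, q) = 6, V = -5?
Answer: 5351/121 ≈ 44.223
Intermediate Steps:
t(j) = -12 (t(j) = 4*(3 - 1*6) = 4*(3 - 6) = 4*(-3) = -12)
d(y, D) = (-5/11 + y/11)/(-4*D + D*y) (d(y, D) = ((-5 + y)/(5 + 6))/(D*y - 4*D) = ((-5 + y)/11)/(-4*D + D*y) = ((-5 + y)*(1/11))/(-4*D + D*y) = (-5/11 + y/11)/(-4*D + D*y))
-27*d(-7, t(2)) + 44 = -27*(-5 - 7)/(11*(-12)*(-4 - 7)) + 44 = -27*(-1)*(-12)/(11*12*(-11)) + 44 = -27*(-1)*(-1)*(-12)/(11*12*11) + 44 = -27*(-1/121) + 44 = 27/121 + 44 = 5351/121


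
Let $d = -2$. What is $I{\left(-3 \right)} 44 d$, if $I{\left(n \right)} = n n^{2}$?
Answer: $2376$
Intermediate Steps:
$I{\left(n \right)} = n^{3}$
$I{\left(-3 \right)} 44 d = \left(-3\right)^{3} \cdot 44 \left(-2\right) = \left(-27\right) 44 \left(-2\right) = \left(-1188\right) \left(-2\right) = 2376$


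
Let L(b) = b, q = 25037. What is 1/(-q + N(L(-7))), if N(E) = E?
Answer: -1/25044 ≈ -3.9930e-5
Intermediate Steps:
1/(-q + N(L(-7))) = 1/(-1*25037 - 7) = 1/(-25037 - 7) = 1/(-25044) = -1/25044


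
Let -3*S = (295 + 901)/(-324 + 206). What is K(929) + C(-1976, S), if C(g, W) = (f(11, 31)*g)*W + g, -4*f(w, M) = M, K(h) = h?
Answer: 8972453/177 ≈ 50692.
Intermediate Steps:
S = 598/177 (S = -(295 + 901)/(3*(-324 + 206)) = -1196/(3*(-118)) = -1196*(-1)/(3*118) = -⅓*(-598/59) = 598/177 ≈ 3.3785)
f(w, M) = -M/4
C(g, W) = g - 31*W*g/4 (C(g, W) = ((-¼*31)*g)*W + g = (-31*g/4)*W + g = -31*W*g/4 + g = g - 31*W*g/4)
K(929) + C(-1976, S) = 929 + (¼)*(-1976)*(4 - 31*598/177) = 929 + (¼)*(-1976)*(4 - 18538/177) = 929 + (¼)*(-1976)*(-17830/177) = 929 + 8808020/177 = 8972453/177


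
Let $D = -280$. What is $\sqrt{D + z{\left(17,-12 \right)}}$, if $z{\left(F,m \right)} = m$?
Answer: $2 i \sqrt{73} \approx 17.088 i$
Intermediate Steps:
$\sqrt{D + z{\left(17,-12 \right)}} = \sqrt{-280 - 12} = \sqrt{-292} = 2 i \sqrt{73}$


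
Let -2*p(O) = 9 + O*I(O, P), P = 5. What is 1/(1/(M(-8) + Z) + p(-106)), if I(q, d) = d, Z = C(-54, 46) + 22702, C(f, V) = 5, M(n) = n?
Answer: 45398/11826181 ≈ 0.0038388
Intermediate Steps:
Z = 22707 (Z = 5 + 22702 = 22707)
p(O) = -9/2 - 5*O/2 (p(O) = -(9 + O*5)/2 = -(9 + 5*O)/2 = -9/2 - 5*O/2)
1/(1/(M(-8) + Z) + p(-106)) = 1/(1/(-8 + 22707) + (-9/2 - 5/2*(-106))) = 1/(1/22699 + (-9/2 + 265)) = 1/(1/22699 + 521/2) = 1/(11826181/45398) = 45398/11826181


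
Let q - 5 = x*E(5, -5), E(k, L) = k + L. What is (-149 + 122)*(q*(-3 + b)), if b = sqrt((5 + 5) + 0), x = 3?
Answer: 405 - 135*sqrt(10) ≈ -21.907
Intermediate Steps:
E(k, L) = L + k
q = 5 (q = 5 + 3*(-5 + 5) = 5 + 3*0 = 5 + 0 = 5)
b = sqrt(10) (b = sqrt(10 + 0) = sqrt(10) ≈ 3.1623)
(-149 + 122)*(q*(-3 + b)) = (-149 + 122)*(5*(-3 + sqrt(10))) = -27*(-15 + 5*sqrt(10)) = 405 - 135*sqrt(10)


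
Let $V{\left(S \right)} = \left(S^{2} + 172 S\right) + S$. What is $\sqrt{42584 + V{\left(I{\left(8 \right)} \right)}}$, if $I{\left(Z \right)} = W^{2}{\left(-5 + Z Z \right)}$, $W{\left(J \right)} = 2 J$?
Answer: $2 \sqrt{49082303} \approx 14012.0$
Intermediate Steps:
$I{\left(Z \right)} = \left(-10 + 2 Z^{2}\right)^{2}$ ($I{\left(Z \right)} = \left(2 \left(-5 + Z Z\right)\right)^{2} = \left(2 \left(-5 + Z^{2}\right)\right)^{2} = \left(-10 + 2 Z^{2}\right)^{2}$)
$V{\left(S \right)} = S^{2} + 173 S$
$\sqrt{42584 + V{\left(I{\left(8 \right)} \right)}} = \sqrt{42584 + 4 \left(-5 + 8^{2}\right)^{2} \left(173 + 4 \left(-5 + 8^{2}\right)^{2}\right)} = \sqrt{42584 + 4 \left(-5 + 64\right)^{2} \left(173 + 4 \left(-5 + 64\right)^{2}\right)} = \sqrt{42584 + 4 \cdot 59^{2} \left(173 + 4 \cdot 59^{2}\right)} = \sqrt{42584 + 4 \cdot 3481 \left(173 + 4 \cdot 3481\right)} = \sqrt{42584 + 13924 \left(173 + 13924\right)} = \sqrt{42584 + 13924 \cdot 14097} = \sqrt{42584 + 196286628} = \sqrt{196329212} = 2 \sqrt{49082303}$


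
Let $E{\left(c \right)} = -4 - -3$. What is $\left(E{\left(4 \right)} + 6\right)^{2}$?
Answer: $25$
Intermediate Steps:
$E{\left(c \right)} = -1$ ($E{\left(c \right)} = -4 + 3 = -1$)
$\left(E{\left(4 \right)} + 6\right)^{2} = \left(-1 + 6\right)^{2} = 5^{2} = 25$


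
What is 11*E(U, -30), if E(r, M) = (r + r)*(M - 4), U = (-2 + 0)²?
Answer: -2992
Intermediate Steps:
U = 4 (U = (-2)² = 4)
E(r, M) = 2*r*(-4 + M) (E(r, M) = (2*r)*(-4 + M) = 2*r*(-4 + M))
11*E(U, -30) = 11*(2*4*(-4 - 30)) = 11*(2*4*(-34)) = 11*(-272) = -2992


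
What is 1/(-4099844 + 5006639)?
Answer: 1/906795 ≈ 1.1028e-6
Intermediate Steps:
1/(-4099844 + 5006639) = 1/906795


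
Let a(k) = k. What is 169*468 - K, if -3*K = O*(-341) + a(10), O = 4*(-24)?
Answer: 270022/3 ≈ 90007.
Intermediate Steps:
O = -96
K = -32746/3 (K = -(-96*(-341) + 10)/3 = -(32736 + 10)/3 = -1/3*32746 = -32746/3 ≈ -10915.)
169*468 - K = 169*468 - 1*(-32746/3) = 79092 + 32746/3 = 270022/3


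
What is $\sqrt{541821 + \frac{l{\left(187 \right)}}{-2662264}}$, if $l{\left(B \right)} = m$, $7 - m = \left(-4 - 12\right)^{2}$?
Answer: $\frac{3 \sqrt{106673261046408782}}{1331132} \approx 736.08$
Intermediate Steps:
$m = -249$ ($m = 7 - \left(-4 - 12\right)^{2} = 7 - \left(-16\right)^{2} = 7 - 256 = -249$)
$l{\left(B \right)} = -249$
$\sqrt{541821 + \frac{l{\left(187 \right)}}{-2662264}} = \sqrt{541821 - \frac{249}{-2662264}} = \sqrt{541821 - - \frac{249}{2662264}} = \sqrt{541821 + \frac{249}{2662264}} = \sqrt{\frac{1442470542993}{2662264}} = \frac{3 \sqrt{106673261046408782}}{1331132}$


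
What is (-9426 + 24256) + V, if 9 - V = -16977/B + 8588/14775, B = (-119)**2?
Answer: 3104875012732/209228775 ≈ 14840.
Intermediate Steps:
B = 14161
V = 2012279482/209228775 (V = 9 - (-16977/14161 + 8588/14775) = 9 - 1*(-129220507/209228775) = 9 + 129220507/209228775 = 2012279482/209228775 ≈ 9.6176)
(-9426 + 24256) + V = (-9426 + 24256) + 2012279482/209228775 = 14830 + 2012279482/209228775 = 3104875012732/209228775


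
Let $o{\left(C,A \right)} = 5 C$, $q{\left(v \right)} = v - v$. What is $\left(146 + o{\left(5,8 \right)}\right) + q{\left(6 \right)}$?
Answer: $171$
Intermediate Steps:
$q{\left(v \right)} = 0$
$\left(146 + o{\left(5,8 \right)}\right) + q{\left(6 \right)} = \left(146 + 5 \cdot 5\right) + 0 = \left(146 + 25\right) + 0 = 171 + 0 = 171$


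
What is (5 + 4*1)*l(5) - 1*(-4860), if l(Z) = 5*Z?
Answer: 5085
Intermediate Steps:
(5 + 4*1)*l(5) - 1*(-4860) = (5 + 4*1)*(5*5) - 1*(-4860) = (5 + 4)*25 + 4860 = 9*25 + 4860 = 225 + 4860 = 5085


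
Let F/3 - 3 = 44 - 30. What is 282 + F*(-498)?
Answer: -25116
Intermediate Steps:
F = 51 (F = 9 + 3*(44 - 30) = 9 + 3*14 = 9 + 42 = 51)
282 + F*(-498) = 282 + 51*(-498) = 282 - 25398 = -25116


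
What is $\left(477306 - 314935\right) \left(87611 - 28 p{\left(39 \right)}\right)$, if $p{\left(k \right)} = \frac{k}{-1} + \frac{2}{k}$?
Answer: $\frac{561699904931}{39} \approx 1.4403 \cdot 10^{10}$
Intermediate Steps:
$p{\left(k \right)} = - k + \frac{2}{k}$ ($p{\left(k \right)} = k \left(-1\right) + \frac{2}{k} = - k + \frac{2}{k}$)
$\left(477306 - 314935\right) \left(87611 - 28 p{\left(39 \right)}\right) = \left(477306 - 314935\right) \left(87611 - 28 \left(\left(-1\right) 39 + \frac{2}{39}\right)\right) = 162371 \left(87611 - 28 \left(-39 + 2 \cdot \frac{1}{39}\right)\right) = 162371 \left(87611 - 28 \left(-39 + \frac{2}{39}\right)\right) = 162371 \left(87611 - - \frac{42532}{39}\right) = 162371 \left(87611 + \frac{42532}{39}\right) = 162371 \cdot \frac{3459361}{39} = \frac{561699904931}{39}$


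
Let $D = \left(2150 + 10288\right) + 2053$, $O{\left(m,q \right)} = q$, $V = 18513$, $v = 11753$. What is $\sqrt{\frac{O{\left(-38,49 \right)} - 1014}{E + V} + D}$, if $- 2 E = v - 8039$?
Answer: $\frac{\sqrt{251256937371}}{4164} \approx 120.38$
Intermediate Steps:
$D = 14491$ ($D = 12438 + 2053 = 14491$)
$E = -1857$ ($E = - \frac{11753 - 8039}{2} = \left(- \frac{1}{2}\right) 3714 = -1857$)
$\sqrt{\frac{O{\left(-38,49 \right)} - 1014}{E + V} + D} = \sqrt{\frac{49 - 1014}{-1857 + 18513} + 14491} = \sqrt{- \frac{965}{16656} + 14491} = \sqrt{\frac{241361131}{16656}} = \frac{\sqrt{251256937371}}{4164}$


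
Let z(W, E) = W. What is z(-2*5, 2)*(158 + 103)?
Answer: -2610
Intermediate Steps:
z(-2*5, 2)*(158 + 103) = (-2*5)*(158 + 103) = -10*261 = -2610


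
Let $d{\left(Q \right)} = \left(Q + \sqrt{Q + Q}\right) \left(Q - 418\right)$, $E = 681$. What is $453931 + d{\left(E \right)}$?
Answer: $633034 + 263 \sqrt{1362} \approx 6.4274 \cdot 10^{5}$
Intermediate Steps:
$d{\left(Q \right)} = \left(-418 + Q\right) \left(Q + \sqrt{2} \sqrt{Q}\right)$ ($d{\left(Q \right)} = \left(Q + \sqrt{2 Q}\right) \left(-418 + Q\right) = \left(Q + \sqrt{2} \sqrt{Q}\right) \left(-418 + Q\right) = \left(-418 + Q\right) \left(Q + \sqrt{2} \sqrt{Q}\right)$)
$453931 + d{\left(E \right)} = 453931 + \left(681^{2} - 284658 + \sqrt{2} \cdot 681^{\frac{3}{2}} - 418 \sqrt{2} \sqrt{681}\right) = 453931 + \left(463761 - 284658 + \sqrt{2} \cdot 681 \sqrt{681} - 418 \sqrt{1362}\right) = 453931 + \left(463761 - 284658 + 681 \sqrt{1362} - 418 \sqrt{1362}\right) = 453931 + \left(179103 + 263 \sqrt{1362}\right) = 633034 + 263 \sqrt{1362}$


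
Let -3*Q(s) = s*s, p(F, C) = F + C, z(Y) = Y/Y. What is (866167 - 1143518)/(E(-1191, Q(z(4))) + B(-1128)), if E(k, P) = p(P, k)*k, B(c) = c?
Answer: -277351/1417750 ≈ -0.19563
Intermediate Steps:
z(Y) = 1
p(F, C) = C + F
Q(s) = -s²/3 (Q(s) = -s*s/3 = -s²/3)
E(k, P) = k*(P + k) (E(k, P) = (k + P)*k = (P + k)*k = k*(P + k))
(866167 - 1143518)/(E(-1191, Q(z(4))) + B(-1128)) = (866167 - 1143518)/(-1191*(-⅓*1² - 1191) - 1128) = -277351/(-1191*(-⅓*1 - 1191) - 1128) = -277351/(-1191*(-⅓ - 1191) - 1128) = -277351/(-1191*(-3574/3) - 1128) = -277351/(1418878 - 1128) = -277351/1417750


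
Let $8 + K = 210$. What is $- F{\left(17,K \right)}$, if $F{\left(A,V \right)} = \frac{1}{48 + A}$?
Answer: $- \frac{1}{65} \approx -0.015385$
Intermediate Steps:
$K = 202$ ($K = -8 + 210 = 202$)
$- F{\left(17,K \right)} = - \frac{1}{48 + 17} = - \frac{1}{65}$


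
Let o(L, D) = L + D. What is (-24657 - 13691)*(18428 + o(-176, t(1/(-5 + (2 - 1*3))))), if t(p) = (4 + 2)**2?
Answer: -701308224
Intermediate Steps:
t(p) = 36 (t(p) = 6**2 = 36)
o(L, D) = D + L
(-24657 - 13691)*(18428 + o(-176, t(1/(-5 + (2 - 1*3))))) = (-24657 - 13691)*(18428 + (36 - 176)) = -38348*(18428 - 140) = -38348*18288 = -701308224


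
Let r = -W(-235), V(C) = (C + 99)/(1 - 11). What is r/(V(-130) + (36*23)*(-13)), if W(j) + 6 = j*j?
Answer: 552190/107609 ≈ 5.1314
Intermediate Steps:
W(j) = -6 + j² (W(j) = -6 + j*j = -6 + j²)
V(C) = -99/10 - C/10 (V(C) = (99 + C)/(-10) = (99 + C)*(-⅒) = -99/10 - C/10)
r = -55219 (r = -(-6 + (-235)²) = -(-6 + 55225) = -1*55219 = -55219)
r/(V(-130) + (36*23)*(-13)) = -55219/((-99/10 - ⅒*(-130)) + (36*23)*(-13)) = -55219/((-99/10 + 13) + 828*(-13)) = -55219/(31/10 - 10764) = -55219/(-107609/10) = -55219*(-10/107609) = 552190/107609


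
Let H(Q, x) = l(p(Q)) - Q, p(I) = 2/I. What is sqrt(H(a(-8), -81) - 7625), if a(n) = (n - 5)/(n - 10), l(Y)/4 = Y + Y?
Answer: I*sqrt(46260110)/78 ≈ 87.198*I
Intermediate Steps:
l(Y) = 8*Y (l(Y) = 4*(Y + Y) = 4*(2*Y) = 8*Y)
a(n) = (-5 + n)/(-10 + n)
H(Q, x) = -Q + 16/Q (H(Q, x) = 8*(2/Q) - Q = 16/Q - Q = -Q + 16/Q)
sqrt(H(a(-8), -81) - 7625) = sqrt((-(-5 - 8)/(-10 - 8) + 16/(((-5 - 8)/(-10 - 8)))) - 7625) = sqrt((-(-13)/(-18) + 16/((-13/(-18)))) - 7625) = sqrt((-(-1)*(-13)/18 + 16/((-1/18*(-13)))) - 7625) = sqrt((-1*13/18 + 16/(13/18)) - 7625) = sqrt((-13/18 + 16*(18/13)) - 7625) = sqrt((-13/18 + 288/13) - 7625) = sqrt(5015/234 - 7625) = sqrt(-1779235/234) = I*sqrt(46260110)/78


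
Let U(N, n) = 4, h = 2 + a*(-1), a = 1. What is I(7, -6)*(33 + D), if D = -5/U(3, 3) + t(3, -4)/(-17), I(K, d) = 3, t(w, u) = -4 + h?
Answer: 6513/68 ≈ 95.779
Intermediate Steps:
h = 1 (h = 2 + 1*(-1) = 2 - 1 = 1)
t(w, u) = -3 (t(w, u) = -4 + 1 = -3)
D = -73/68 (D = -5/4 - 3/(-17) = -5*1/4 - 3*(-1/17) = -5/4 + 3/17 = -73/68 ≈ -1.0735)
I(7, -6)*(33 + D) = 3*(33 - 73/68) = 3*(2171/68) = 6513/68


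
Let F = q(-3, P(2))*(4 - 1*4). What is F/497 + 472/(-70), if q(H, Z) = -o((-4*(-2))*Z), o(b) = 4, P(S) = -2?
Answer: -236/35 ≈ -6.7429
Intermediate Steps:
q(H, Z) = -4 (q(H, Z) = -1*4 = -4)
F = 0 (F = -4*(4 - 1*4) = -4*(4 - 4) = -4*0 = 0)
F/497 + 472/(-70) = 0/497 + 472/(-70) = 0*(1/497) + 472*(-1/70) = 0 - 236/35 = -236/35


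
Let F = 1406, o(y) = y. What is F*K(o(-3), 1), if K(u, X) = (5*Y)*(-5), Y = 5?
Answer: -175750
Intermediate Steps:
K(u, X) = -125 (K(u, X) = (5*5)*(-5) = 25*(-5) = -125)
F*K(o(-3), 1) = 1406*(-125) = -175750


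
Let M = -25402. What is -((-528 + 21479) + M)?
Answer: 4451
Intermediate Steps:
-((-528 + 21479) + M) = -((-528 + 21479) - 25402) = -(20951 - 25402) = -1*(-4451) = 4451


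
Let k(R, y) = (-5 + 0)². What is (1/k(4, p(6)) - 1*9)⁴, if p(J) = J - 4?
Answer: 2517630976/390625 ≈ 6445.1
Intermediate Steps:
p(J) = -4 + J
k(R, y) = 25 (k(R, y) = (-5)² = 25)
(1/k(4, p(6)) - 1*9)⁴ = (1/25 - 1*9)⁴ = (1/25 - 9)⁴ = (-224/25)⁴ = 2517630976/390625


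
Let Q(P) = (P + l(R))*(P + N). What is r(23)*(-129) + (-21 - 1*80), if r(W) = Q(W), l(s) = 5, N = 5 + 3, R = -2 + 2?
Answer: -112073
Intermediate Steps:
R = 0
N = 8
Q(P) = (5 + P)*(8 + P) (Q(P) = (P + 5)*(P + 8) = (5 + P)*(8 + P))
r(W) = 40 + W² + 13*W
r(23)*(-129) + (-21 - 1*80) = (40 + 23² + 13*23)*(-129) + (-21 - 1*80) = (40 + 529 + 299)*(-129) + (-21 - 80) = 868*(-129) - 101 = -111972 - 101 = -112073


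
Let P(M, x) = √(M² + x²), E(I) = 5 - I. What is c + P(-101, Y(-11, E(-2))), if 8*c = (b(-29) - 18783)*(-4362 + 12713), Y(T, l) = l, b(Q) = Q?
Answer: -39274753/2 + 5*√410 ≈ -1.9637e+7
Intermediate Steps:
c = -39274753/2 (c = ((-29 - 18783)*(-4362 + 12713))/8 = (-18812*8351)/8 = (⅛)*(-157099012) = -39274753/2 ≈ -1.9637e+7)
c + P(-101, Y(-11, E(-2))) = -39274753/2 + √((-101)² + (5 - 1*(-2))²) = -39274753/2 + √(10201 + (5 + 2)²) = -39274753/2 + √(10201 + 7²) = -39274753/2 + √(10201 + 49) = -39274753/2 + √10250 = -39274753/2 + 5*√410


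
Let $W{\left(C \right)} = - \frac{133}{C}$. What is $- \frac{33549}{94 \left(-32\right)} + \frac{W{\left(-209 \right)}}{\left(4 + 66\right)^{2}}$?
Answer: $\frac{64582577}{5790400} \approx 11.153$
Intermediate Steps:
$- \frac{33549}{94 \left(-32\right)} + \frac{W{\left(-209 \right)}}{\left(4 + 66\right)^{2}} = - \frac{33549}{94 \left(-32\right)} + \frac{\left(-133\right) \frac{1}{-209}}{\left(4 + 66\right)^{2}} = - \frac{33549}{-3008} + \frac{\left(-133\right) \left(- \frac{1}{209}\right)}{70^{2}} = \left(-33549\right) \left(- \frac{1}{3008}\right) + \frac{7}{11 \cdot 4900} = \frac{33549}{3008} + \frac{7}{11} \cdot \frac{1}{4900} = \frac{33549}{3008} + \frac{1}{7700} = \frac{64582577}{5790400}$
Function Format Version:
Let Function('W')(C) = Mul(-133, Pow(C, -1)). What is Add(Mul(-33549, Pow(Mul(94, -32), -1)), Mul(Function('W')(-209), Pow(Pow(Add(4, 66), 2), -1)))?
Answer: Rational(64582577, 5790400) ≈ 11.153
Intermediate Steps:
Add(Mul(-33549, Pow(Mul(94, -32), -1)), Mul(Function('W')(-209), Pow(Pow(Add(4, 66), 2), -1))) = Add(Mul(-33549, Pow(Mul(94, -32), -1)), Mul(Mul(-133, Pow(-209, -1)), Pow(Pow(Add(4, 66), 2), -1))) = Add(Mul(-33549, Pow(-3008, -1)), Mul(Mul(-133, Rational(-1, 209)), Pow(Pow(70, 2), -1))) = Add(Mul(-33549, Rational(-1, 3008)), Mul(Rational(7, 11), Pow(4900, -1))) = Add(Rational(33549, 3008), Mul(Rational(7, 11), Rational(1, 4900))) = Add(Rational(33549, 3008), Rational(1, 7700)) = Rational(64582577, 5790400)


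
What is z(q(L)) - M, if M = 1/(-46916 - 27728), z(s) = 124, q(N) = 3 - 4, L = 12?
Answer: 9255857/74644 ≈ 124.00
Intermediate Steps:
q(N) = -1
M = -1/74644 (M = 1/(-74644) = -1/74644 ≈ -1.3397e-5)
z(q(L)) - M = 124 - 1*(-1/74644) = 124 + 1/74644 = 9255857/74644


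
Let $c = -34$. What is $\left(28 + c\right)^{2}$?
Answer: $36$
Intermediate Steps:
$\left(28 + c\right)^{2} = \left(28 - 34\right)^{2} = \left(-6\right)^{2} = 36$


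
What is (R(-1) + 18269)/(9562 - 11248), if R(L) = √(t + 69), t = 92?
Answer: -18269/1686 - √161/1686 ≈ -10.843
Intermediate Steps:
R(L) = √161 (R(L) = √(92 + 69) = √161)
(R(-1) + 18269)/(9562 - 11248) = (√161 + 18269)/(9562 - 11248) = (18269 + √161)/(-1686) = (18269 + √161)*(-1/1686) = -18269/1686 - √161/1686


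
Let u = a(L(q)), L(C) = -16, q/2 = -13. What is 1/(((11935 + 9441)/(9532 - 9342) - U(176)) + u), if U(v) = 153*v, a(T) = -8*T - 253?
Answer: -95/2559347 ≈ -3.7119e-5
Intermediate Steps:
q = -26 (q = 2*(-13) = -26)
a(T) = -253 - 8*T
u = -125 (u = -253 - 8*(-16) = -253 + 128 = -125)
1/(((11935 + 9441)/(9532 - 9342) - U(176)) + u) = 1/(((11935 + 9441)/(9532 - 9342) - 153*176) - 125) = 1/((21376/190 - 1*26928) - 125) = 1/((21376*(1/190) - 26928) - 125) = 1/((10688/95 - 26928) - 125) = 1/(-2547472/95 - 125) = 1/(-2559347/95) = -95/2559347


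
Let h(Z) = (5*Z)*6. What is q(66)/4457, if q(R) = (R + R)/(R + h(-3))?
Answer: -11/8914 ≈ -0.0012340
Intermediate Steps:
h(Z) = 30*Z
q(R) = 2*R/(-90 + R) (q(R) = (R + R)/(R + 30*(-3)) = (2*R)/(R - 90) = (2*R)/(-90 + R) = 2*R/(-90 + R))
q(66)/4457 = (2*66/(-90 + 66))/4457 = (2*66/(-24))*(1/4457) = (2*66*(-1/24))*(1/4457) = -11/2*1/4457 = -11/8914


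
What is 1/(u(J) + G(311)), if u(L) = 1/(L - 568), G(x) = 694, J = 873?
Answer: 305/211671 ≈ 0.0014409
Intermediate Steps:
u(L) = 1/(-568 + L)
1/(u(J) + G(311)) = 1/(1/(-568 + 873) + 694) = 1/(1/305 + 694) = 1/(211671/305) = 305/211671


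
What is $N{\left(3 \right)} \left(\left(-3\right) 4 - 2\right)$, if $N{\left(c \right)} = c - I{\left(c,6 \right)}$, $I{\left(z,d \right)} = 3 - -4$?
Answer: $56$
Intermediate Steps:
$I{\left(z,d \right)} = 7$ ($I{\left(z,d \right)} = 3 + 4 = 7$)
$N{\left(c \right)} = -7 + c$ ($N{\left(c \right)} = c - 7 = -7 + c$)
$N{\left(3 \right)} \left(\left(-3\right) 4 - 2\right) = \left(-7 + 3\right) \left(\left(-3\right) 4 - 2\right) = - 4 \left(-12 - 2\right) = \left(-4\right) \left(-14\right) = 56$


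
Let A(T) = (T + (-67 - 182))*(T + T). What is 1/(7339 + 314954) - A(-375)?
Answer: -150833123999/322293 ≈ -4.6800e+5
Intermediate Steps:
A(T) = 2*T*(-249 + T) (A(T) = (T - 249)*(2*T) = (-249 + T)*(2*T) = 2*T*(-249 + T))
1/(7339 + 314954) - A(-375) = 1/(7339 + 314954) - 2*(-375)*(-249 - 375) = 1/322293 - 2*(-375)*(-624) = 1/322293 - 1*468000 = 1/322293 - 468000 = -150833123999/322293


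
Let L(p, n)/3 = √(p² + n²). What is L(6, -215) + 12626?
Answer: 12626 + 3*√46261 ≈ 13271.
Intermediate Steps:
L(p, n) = 3*√(n² + p²) (L(p, n) = 3*√(p² + n²) = 3*√(n² + p²))
L(6, -215) + 12626 = 3*√((-215)² + 6²) + 12626 = 3*√(46225 + 36) + 12626 = 3*√46261 + 12626 = 12626 + 3*√46261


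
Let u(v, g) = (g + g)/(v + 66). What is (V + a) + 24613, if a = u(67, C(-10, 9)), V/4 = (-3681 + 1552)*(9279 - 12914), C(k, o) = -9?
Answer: 4120376291/133 ≈ 3.0980e+7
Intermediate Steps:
V = 30955660 (V = 4*((-3681 + 1552)*(9279 - 12914)) = 4*(-2129*(-3635)) = 4*7738915 = 30955660)
u(v, g) = 2*g/(66 + v) (u(v, g) = (2*g)/(66 + v) = 2*g/(66 + v))
a = -18/133 (a = 2*(-9)/(66 + 67) = 2*(-9)/133 = 2*(-9)*(1/133) = -18/133 ≈ -0.13534)
(V + a) + 24613 = (30955660 - 18/133) + 24613 = 4117102762/133 + 24613 = 4120376291/133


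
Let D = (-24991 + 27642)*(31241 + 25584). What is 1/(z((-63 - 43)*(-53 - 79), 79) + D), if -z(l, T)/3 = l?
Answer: 1/150601099 ≈ 6.6401e-9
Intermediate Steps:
z(l, T) = -3*l
D = 150643075 (D = 2651*56825 = 150643075)
1/(z((-63 - 43)*(-53 - 79), 79) + D) = 1/(-3*(-63 - 43)*(-53 - 79) + 150643075) = 1/(-(-318)*(-132) + 150643075) = 1/(-3*13992 + 150643075) = 1/(-41976 + 150643075) = 1/150601099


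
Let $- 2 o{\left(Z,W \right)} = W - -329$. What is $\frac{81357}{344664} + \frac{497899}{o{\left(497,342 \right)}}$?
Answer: $- \frac{114387043775}{77089848} \approx -1483.8$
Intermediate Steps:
$o{\left(Z,W \right)} = - \frac{329}{2} - \frac{W}{2}$ ($o{\left(Z,W \right)} = - \frac{W - -329}{2} = - \frac{W + 329}{2} = - \frac{329 + W}{2} = - \frac{329}{2} - \frac{W}{2}$)
$\frac{81357}{344664} + \frac{497899}{o{\left(497,342 \right)}} = \frac{81357}{344664} + \frac{497899}{- \frac{329}{2} - 171} = 81357 \cdot \frac{1}{344664} + \frac{497899}{- \frac{329}{2} - 171} = \frac{27119}{114888} + \frac{497899}{- \frac{671}{2}} = \frac{27119}{114888} + 497899 \left(- \frac{2}{671}\right) = \frac{27119}{114888} - \frac{995798}{671} = - \frac{114387043775}{77089848}$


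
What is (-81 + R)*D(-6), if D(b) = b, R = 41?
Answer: 240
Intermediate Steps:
(-81 + R)*D(-6) = (-81 + 41)*(-6) = -40*(-6) = 240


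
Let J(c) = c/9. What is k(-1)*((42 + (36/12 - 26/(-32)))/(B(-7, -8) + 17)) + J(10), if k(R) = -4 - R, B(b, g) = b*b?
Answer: -3077/3168 ≈ -0.97128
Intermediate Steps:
B(b, g) = b²
J(c) = c/9 (J(c) = c*(⅑) = c/9)
k(-1)*((42 + (36/12 - 26/(-32)))/(B(-7, -8) + 17)) + J(10) = (-4 - 1*(-1))*((42 + (36/12 - 26/(-32)))/((-7)² + 17)) + (⅑)*10 = (-4 + 1)*((42 + (36*(1/12) - 26*(-1/32)))/(49 + 17)) + 10/9 = -3*(42 + (3 + 13/16))/66 + 10/9 = -3*(42 + 61/16)/66 + 10/9 = -2199/(16*66) + 10/9 = -3*733/1056 + 10/9 = -733/352 + 10/9 = -3077/3168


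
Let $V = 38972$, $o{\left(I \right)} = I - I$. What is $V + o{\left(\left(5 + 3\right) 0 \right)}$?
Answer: $38972$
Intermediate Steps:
$o{\left(I \right)} = 0$
$V + o{\left(\left(5 + 3\right) 0 \right)} = 38972 + 0 = 38972$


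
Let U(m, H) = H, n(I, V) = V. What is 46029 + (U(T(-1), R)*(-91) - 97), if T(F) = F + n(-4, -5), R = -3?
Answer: 46205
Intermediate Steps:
T(F) = -5 + F (T(F) = F - 5 = -5 + F)
46029 + (U(T(-1), R)*(-91) - 97) = 46029 + (-3*(-91) - 97) = 46029 + (273 - 97) = 46029 + 176 = 46205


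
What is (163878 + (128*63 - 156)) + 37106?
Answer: 208892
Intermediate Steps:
(163878 + (128*63 - 156)) + 37106 = (163878 + (8064 - 156)) + 37106 = (163878 + 7908) + 37106 = 171786 + 37106 = 208892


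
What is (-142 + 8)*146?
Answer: -19564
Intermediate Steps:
(-142 + 8)*146 = -134*146 = -19564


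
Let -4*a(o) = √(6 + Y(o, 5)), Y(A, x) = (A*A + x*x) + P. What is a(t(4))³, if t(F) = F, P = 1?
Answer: -3*√3 ≈ -5.1962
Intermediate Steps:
Y(A, x) = 1 + A² + x² (Y(A, x) = (A*A + x*x) + 1 = (A² + x²) + 1 = 1 + A² + x²)
a(o) = -√(32 + o²)/4 (a(o) = -√(6 + (1 + o² + 5²))/4 = -√(6 + (1 + o² + 25))/4 = -√(6 + (26 + o²))/4 = -√(32 + o²)/4)
a(t(4))³ = (-√(32 + 4²)/4)³ = (-√(32 + 16)/4)³ = (-√3)³ = -3*√3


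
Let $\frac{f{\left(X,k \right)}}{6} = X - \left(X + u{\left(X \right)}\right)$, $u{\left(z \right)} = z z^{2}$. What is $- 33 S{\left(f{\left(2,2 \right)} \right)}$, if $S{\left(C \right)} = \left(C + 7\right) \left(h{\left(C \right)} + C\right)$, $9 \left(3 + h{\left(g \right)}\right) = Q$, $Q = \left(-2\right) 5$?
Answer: $- \frac{211519}{3} \approx -70506.0$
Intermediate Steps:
$Q = -10$
$h{\left(g \right)} = - \frac{37}{9}$ ($h{\left(g \right)} = -3 + \frac{1}{9} \left(-10\right) = -3 - \frac{10}{9} = - \frac{37}{9}$)
$u{\left(z \right)} = z^{3}$
$f{\left(X,k \right)} = - 6 X^{3}$ ($f{\left(X,k \right)} = 6 \left(X - \left(X + X^{3}\right)\right) = 6 \left(- X^{3}\right) = - 6 X^{3}$)
$S{\left(C \right)} = \left(7 + C\right) \left(- \frac{37}{9} + C\right)$ ($S{\left(C \right)} = \left(C + 7\right) \left(- \frac{37}{9} + C\right) = \left(7 + C\right) \left(- \frac{37}{9} + C\right)$)
$- 33 S{\left(f{\left(2,2 \right)} \right)} = - 33 \left(- \frac{259}{9} + \left(- 6 \cdot 2^{3}\right)^{2} + \frac{26 \left(- 6 \cdot 2^{3}\right)}{9}\right) = - 33 \left(- \frac{259}{9} + \left(\left(-6\right) 8\right)^{2} + \frac{26 \left(\left(-6\right) 8\right)}{9}\right) = - 33 \left(- \frac{259}{9} + \left(-48\right)^{2} + \frac{26}{9} \left(-48\right)\right) = - 33 \left(- \frac{259}{9} + 2304 - \frac{416}{3}\right) = \left(-33\right) \frac{19229}{9} = - \frac{211519}{3}$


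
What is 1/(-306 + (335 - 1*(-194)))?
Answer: 1/223 ≈ 0.0044843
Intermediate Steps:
1/(-306 + (335 - 1*(-194))) = 1/(-306 + (335 + 194)) = 1/(-306 + 529) = 1/223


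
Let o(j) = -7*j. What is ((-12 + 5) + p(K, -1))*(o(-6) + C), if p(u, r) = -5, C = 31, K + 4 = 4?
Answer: -876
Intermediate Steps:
K = 0 (K = -4 + 4 = 0)
((-12 + 5) + p(K, -1))*(o(-6) + C) = ((-12 + 5) - 5)*(-7*(-6) + 31) = (-7 - 5)*(42 + 31) = -12*73 = -876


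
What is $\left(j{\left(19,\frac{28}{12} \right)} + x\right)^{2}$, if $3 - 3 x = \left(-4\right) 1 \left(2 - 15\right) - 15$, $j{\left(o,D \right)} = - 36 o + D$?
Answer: $480249$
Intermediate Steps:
$j{\left(o,D \right)} = D - 36 o$
$x = - \frac{34}{3}$ ($x = 1 - \frac{\left(-4\right) 1 \left(2 - 15\right) - 15}{3} = 1 - \frac{- 4 \left(2 - 15\right) - 15}{3} = 1 - \frac{\left(-4\right) \left(-13\right) - 15}{3} = 1 - \frac{52 - 15}{3} = 1 - \frac{37}{3} = - \frac{34}{3} \approx -11.333$)
$\left(j{\left(19,\frac{28}{12} \right)} + x\right)^{2} = \left(\left(\frac{28}{12} - 684\right) - \frac{34}{3}\right)^{2} = \left(\left(28 \cdot \frac{1}{12} - 684\right) - \frac{34}{3}\right)^{2} = \left(\left(\frac{7}{3} - 684\right) - \frac{34}{3}\right)^{2} = \left(- \frac{2045}{3} - \frac{34}{3}\right)^{2} = \left(-693\right)^{2} = 480249$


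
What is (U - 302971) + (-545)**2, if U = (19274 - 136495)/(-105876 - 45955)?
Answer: -902669905/151831 ≈ -5945.2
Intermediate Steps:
U = 117221/151831 (U = -117221/(-151831) = -117221*(-1/151831) = 117221/151831 ≈ 0.77205)
(U - 302971) + (-545)**2 = (117221/151831 - 302971) + (-545)**2 = -46000272680/151831 + 297025 = -902669905/151831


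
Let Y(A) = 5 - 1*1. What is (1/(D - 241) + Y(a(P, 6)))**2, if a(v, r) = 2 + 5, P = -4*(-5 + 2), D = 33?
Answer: 690561/43264 ≈ 15.962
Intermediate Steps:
P = 12 (P = -4*(-3) = 12)
a(v, r) = 7
Y(A) = 4 (Y(A) = 5 - 1 = 4)
(1/(D - 241) + Y(a(P, 6)))**2 = (1/(33 - 241) + 4)**2 = (1/(-208) + 4)**2 = (-1/208 + 4)**2 = (831/208)**2 = 690561/43264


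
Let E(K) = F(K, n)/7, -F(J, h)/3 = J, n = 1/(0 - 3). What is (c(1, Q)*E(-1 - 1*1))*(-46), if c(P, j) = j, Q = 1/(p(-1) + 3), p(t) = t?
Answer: -138/7 ≈ -19.714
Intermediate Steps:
Q = ½ (Q = 1/(-1 + 3) = 1/2 = ½ ≈ 0.50000)
n = -⅓ (n = 1/(-3) = -⅓ ≈ -0.33333)
F(J, h) = -3*J
E(K) = -3*K/7
(c(1, Q)*E(-1 - 1*1))*(-46) = ((-3*(-1 - 1*1)/7)/2)*(-46) = ((-3*(-1 - 1)/7)/2)*(-46) = ((-3/7*(-2))/2)*(-46) = ((½)*(6/7))*(-46) = (3/7)*(-46) = -138/7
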